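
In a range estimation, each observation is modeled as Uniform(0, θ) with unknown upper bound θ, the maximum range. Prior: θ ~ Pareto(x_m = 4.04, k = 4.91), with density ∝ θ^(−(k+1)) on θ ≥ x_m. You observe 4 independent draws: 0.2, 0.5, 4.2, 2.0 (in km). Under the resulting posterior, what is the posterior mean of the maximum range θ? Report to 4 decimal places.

4.7310

A Pareto(scale x_m, shape k) prior on the upper bound θ of Uniform(0, θ) is conjugate: posterior is Pareto(max(x_m, max xᵢ), k + n).
Sample maximum = 4.2; prior scale x_m = 4.04 → posterior scale = max = 4.20.
Posterior shape = 4.91 + 4 = 8.91.
E[θ|data] = k·x_m/(k−1) = 8.91·4.20/7.91 = 4.7310.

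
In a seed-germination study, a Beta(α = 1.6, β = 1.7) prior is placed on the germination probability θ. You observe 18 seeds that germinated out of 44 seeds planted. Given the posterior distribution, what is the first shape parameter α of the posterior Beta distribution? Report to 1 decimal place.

The Beta prior is conjugate to a Binomial/Bernoulli likelihood; the update adds successes to α and failures to β.
Posterior: Beta(α+k, β+n−k) = Beta(1.6+18, 1.7+26) = Beta(19.6, 27.7).
Posterior α = 19.6.

19.6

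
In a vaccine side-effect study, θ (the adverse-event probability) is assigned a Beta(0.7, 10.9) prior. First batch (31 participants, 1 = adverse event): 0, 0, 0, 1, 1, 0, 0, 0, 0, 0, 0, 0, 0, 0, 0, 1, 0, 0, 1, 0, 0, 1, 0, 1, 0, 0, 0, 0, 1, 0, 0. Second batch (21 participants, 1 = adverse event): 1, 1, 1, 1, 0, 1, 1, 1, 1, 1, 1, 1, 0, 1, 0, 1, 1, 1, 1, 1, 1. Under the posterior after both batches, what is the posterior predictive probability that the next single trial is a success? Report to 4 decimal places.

0.4041

The Beta prior is conjugate to a Binomial/Bernoulli likelihood; the update adds successes to α and failures to β.
After batch 1: Beta(0.7+7, 10.9+24) = Beta(7.7, 34.9).
After batch 2: Beta(7.7+18, 34.9+3) = Beta(25.7, 37.9).
For a single future Bernoulli trial, P(success | data) = α/(α+β) = 0.4041.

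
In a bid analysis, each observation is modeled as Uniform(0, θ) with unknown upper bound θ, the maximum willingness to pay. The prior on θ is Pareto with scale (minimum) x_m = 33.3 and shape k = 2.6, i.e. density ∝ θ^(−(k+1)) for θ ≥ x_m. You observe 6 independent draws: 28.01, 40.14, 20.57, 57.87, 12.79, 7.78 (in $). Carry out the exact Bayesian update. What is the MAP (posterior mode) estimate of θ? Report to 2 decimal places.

57.87

A Pareto(scale x_m, shape k) prior on the upper bound θ of Uniform(0, θ) is conjugate: posterior is Pareto(max(x_m, max xᵢ), k + n).
Sample maximum = 57.87; prior scale x_m = 33.3 → posterior scale = max = 57.87.
Posterior shape = 2.6 + 6 = 8.6.
The Pareto density is decreasing on [x_m, ∞), so the mode is x_m = 57.87.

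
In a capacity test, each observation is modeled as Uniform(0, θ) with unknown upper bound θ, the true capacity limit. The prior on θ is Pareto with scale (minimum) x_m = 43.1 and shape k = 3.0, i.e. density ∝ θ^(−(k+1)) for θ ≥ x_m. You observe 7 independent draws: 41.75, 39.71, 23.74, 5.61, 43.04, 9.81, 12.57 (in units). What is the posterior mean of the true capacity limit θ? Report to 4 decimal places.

47.8889

A Pareto(scale x_m, shape k) prior on the upper bound θ of Uniform(0, θ) is conjugate: posterior is Pareto(max(x_m, max xᵢ), k + n).
Sample maximum = 43.04; prior scale x_m = 43.1 → posterior scale = max = 43.10.
Posterior shape = 3.0 + 7 = 10.0.
E[θ|data] = k·x_m/(k−1) = 10.0·43.10/9.0 = 47.8889.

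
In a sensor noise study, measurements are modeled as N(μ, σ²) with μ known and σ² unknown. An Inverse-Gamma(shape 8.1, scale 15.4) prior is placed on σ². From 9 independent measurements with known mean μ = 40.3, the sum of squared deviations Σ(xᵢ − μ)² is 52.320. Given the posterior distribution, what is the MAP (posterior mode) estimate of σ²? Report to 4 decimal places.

With known mean μ and an Inverse-Gamma(α, β) prior on σ², the Normal likelihood is conjugate: posterior is Inv-Gamma(α + n/2, β + Σ(xᵢ−μ)²/2).
Posterior: Inv-Gamma(8.1 + 9/2, 15.4 + 52.320/2) = Inv-Gamma(12.60, 41.5600).
Mode = β/(α+1) = 41.5600/13.60 = 3.0559.

3.0559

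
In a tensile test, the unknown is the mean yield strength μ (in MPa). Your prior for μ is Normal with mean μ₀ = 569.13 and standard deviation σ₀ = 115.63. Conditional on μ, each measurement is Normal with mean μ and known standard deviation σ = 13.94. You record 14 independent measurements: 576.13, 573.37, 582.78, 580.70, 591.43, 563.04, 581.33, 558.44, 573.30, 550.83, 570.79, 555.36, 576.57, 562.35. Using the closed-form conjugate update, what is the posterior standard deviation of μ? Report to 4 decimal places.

3.7237

For Normal data with known variance σ², a Normal(μ₀, σ₀²) prior on μ is conjugate. Posterior precision = 1/σ₀² + n/σ²; posterior mean is the precision-weighted average of μ₀ and x̄.
σ₀² = 115.63² = 13370.2969, σ² = 13.94² = 194.3236; σ² + n·σ₀² = 194.3236 + 14·13370.2969 = 187378.4802.
Posterior precision = 1/σ₀² + n/σ² = 1/13370.2969 + 14/194.3236 = (σ² + n·σ₀²)/(σ₀²σ²) = 187378.4802/(13370.2969·194.3236); posterior variance σₙ² = σ₀²σ²/(σ² + n·σ₀²) = 13370.2969·194.3236/187378.4802 = 13.865862.
Posterior SD = √σₙ² = √(13370.2969·194.3236/187378.4802) = 3.7237.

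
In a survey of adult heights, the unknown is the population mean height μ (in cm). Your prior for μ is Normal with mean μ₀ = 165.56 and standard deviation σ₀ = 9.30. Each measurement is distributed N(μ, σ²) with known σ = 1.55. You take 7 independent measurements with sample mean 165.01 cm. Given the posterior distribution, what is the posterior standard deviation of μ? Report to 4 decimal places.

For Normal data with known variance σ², a Normal(μ₀, σ₀²) prior on μ is conjugate. Posterior precision = 1/σ₀² + n/σ²; posterior mean is the precision-weighted average of μ₀ and x̄.
σ₀² = 9.30² = 86.49, σ² = 1.55² = 2.4025; σ² + n·σ₀² = 2.4025 + 7·86.49 = 607.8325.
Posterior precision = 1/σ₀² + n/σ² = 1/86.49 + 7/2.4025 = (σ² + n·σ₀²)/(σ₀²σ²) = 607.8325/(86.49·2.4025); posterior variance σₙ² = σ₀²σ²/(σ² + n·σ₀²) = 86.49·2.4025/607.8325 = 0.341858.
Posterior SD = √σₙ² = √(86.49·2.4025/607.8325) = 0.5847.

0.5847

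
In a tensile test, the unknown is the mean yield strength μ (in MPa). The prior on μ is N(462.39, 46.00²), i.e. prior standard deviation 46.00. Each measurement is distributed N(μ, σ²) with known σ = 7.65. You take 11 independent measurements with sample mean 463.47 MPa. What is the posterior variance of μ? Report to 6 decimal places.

5.306884

For Normal data with known variance σ², a Normal(μ₀, σ₀²) prior on μ is conjugate. Posterior precision = 1/σ₀² + n/σ²; posterior mean is the precision-weighted average of μ₀ and x̄.
σ₀² = 46.00² = 2116, σ² = 7.65² = 58.5225; σ² + n·σ₀² = 58.5225 + 11·2116 = 23334.5225.
Posterior precision = 1/σ₀² + n/σ² = 1/2116 + 11/58.5225 = (σ² + n·σ₀²)/(σ₀²σ²) = 23334.5225/(2116·58.5225); posterior variance σₙ² = σ₀²σ²/(σ² + n·σ₀²) = 2116·58.5225/23334.5225 = 5.306884.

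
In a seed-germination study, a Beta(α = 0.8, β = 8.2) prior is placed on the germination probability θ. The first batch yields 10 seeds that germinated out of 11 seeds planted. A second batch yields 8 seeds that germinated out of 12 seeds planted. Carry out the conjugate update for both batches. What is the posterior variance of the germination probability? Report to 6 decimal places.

0.007344

The Beta prior is conjugate to a Binomial/Bernoulli likelihood; the update adds successes to α and failures to β.
After batch 1: Beta(0.8+10, 8.2+1) = Beta(10.8, 9.2).
After batch 2: Beta(10.8+8, 9.2+4) = Beta(18.8, 13.2).
Var = αβ/((α+β)²(α+β+1)) = 18.8·13.2/(32.0²·33.0) = 0.007344.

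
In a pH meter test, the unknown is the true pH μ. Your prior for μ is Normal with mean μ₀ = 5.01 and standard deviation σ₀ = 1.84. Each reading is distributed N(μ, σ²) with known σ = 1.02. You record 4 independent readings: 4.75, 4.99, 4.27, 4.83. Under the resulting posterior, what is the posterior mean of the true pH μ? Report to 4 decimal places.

For Normal data with known variance σ², a Normal(μ₀, σ₀²) prior on μ is conjugate. Posterior precision = 1/σ₀² + n/σ²; posterior mean is the precision-weighted average of μ₀ and x̄.
Σxᵢ = 4.75 + 4.99 + 4.27 + 4.83 = 18.84, so n·x̄ = 18.84.
σ₀² = 1.84² = 3.3856, σ² = 1.02² = 1.0404; σ² + n·σ₀² = 1.0404 + 4·3.3856 = 14.5828.
Posterior mean = (μ₀/σ₀² + n·x̄/σ²)/(1/σ₀² + n/σ²) = (σ²·μ₀ + σ₀²·n·x̄)/(σ² + n·σ₀²) = (1.0404·5.01 + 3.3856·18.84)/14.5828 = 68.997108/14.5828 = 4.7314.

4.7314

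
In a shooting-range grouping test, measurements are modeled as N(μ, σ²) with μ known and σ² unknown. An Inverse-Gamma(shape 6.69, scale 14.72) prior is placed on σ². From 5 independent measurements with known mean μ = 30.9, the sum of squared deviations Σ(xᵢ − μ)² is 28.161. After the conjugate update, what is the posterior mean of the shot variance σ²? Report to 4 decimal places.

3.5165

With known mean μ and an Inverse-Gamma(α, β) prior on σ², the Normal likelihood is conjugate: posterior is Inv-Gamma(α + n/2, β + Σ(xᵢ−μ)²/2).
Posterior: Inv-Gamma(6.69 + 5/2, 14.72 + 28.161/2) = Inv-Gamma(9.19, 28.8005).
E[σ²|data] = β/(α−1) = 28.8005/8.19 = 3.5165.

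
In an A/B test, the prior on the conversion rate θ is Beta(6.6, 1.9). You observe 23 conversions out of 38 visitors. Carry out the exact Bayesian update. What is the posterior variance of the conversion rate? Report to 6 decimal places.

0.004871

The Beta prior is conjugate to a Binomial/Bernoulli likelihood; the update adds successes to α and failures to β.
Posterior: Beta(α+k, β+n−k) = Beta(6.6+23, 1.9+15) = Beta(29.6, 16.9).
Var = αβ/((α+β)²(α+β+1)) = 29.6·16.9/(46.5²·47.5) = 0.004871.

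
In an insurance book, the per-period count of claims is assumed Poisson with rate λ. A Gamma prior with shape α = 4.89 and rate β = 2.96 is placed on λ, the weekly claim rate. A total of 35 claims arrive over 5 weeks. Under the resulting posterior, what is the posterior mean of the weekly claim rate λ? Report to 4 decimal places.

With a Gamma(shape α, rate β) prior, the Poisson likelihood is conjugate: the posterior is Gamma(α + ΣXᵢ, β + n).
Posterior: Gamma(α+S, β+n) = Gamma(4.89+35, 2.96+5) = Gamma(39.89, 7.96).
Posterior mean = α/β = 39.89/7.96 = 5.0113.

5.0113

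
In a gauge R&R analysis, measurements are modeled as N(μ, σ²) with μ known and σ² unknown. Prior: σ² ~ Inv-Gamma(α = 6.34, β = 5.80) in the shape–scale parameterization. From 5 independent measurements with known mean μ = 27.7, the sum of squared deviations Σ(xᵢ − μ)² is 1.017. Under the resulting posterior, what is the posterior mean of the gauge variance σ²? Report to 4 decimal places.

With known mean μ and an Inverse-Gamma(α, β) prior on σ², the Normal likelihood is conjugate: posterior is Inv-Gamma(α + n/2, β + Σ(xᵢ−μ)²/2).
Posterior: Inv-Gamma(6.34 + 5/2, 5.80 + 1.017/2) = Inv-Gamma(8.84, 6.3085).
E[σ²|data] = β/(α−1) = 6.3085/7.84 = 0.8047.

0.8047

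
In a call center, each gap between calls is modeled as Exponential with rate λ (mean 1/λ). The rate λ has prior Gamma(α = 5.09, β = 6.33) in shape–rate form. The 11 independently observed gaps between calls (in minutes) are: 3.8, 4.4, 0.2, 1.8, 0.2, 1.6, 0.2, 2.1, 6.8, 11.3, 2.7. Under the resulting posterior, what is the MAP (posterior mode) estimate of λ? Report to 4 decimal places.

0.3642

With a Gamma(shape α, rate β) prior on the exponential rate λ, the posterior after n observations with total T = Σxᵢ is Gamma(α+n, β+T).
Sum of observations T = 35.1 minutes; n = 11.
Posterior: Gamma(5.09+11, 6.33+35.1) = Gamma(16.09, 41.43).
Mode = (α−1)/β = 0.3642.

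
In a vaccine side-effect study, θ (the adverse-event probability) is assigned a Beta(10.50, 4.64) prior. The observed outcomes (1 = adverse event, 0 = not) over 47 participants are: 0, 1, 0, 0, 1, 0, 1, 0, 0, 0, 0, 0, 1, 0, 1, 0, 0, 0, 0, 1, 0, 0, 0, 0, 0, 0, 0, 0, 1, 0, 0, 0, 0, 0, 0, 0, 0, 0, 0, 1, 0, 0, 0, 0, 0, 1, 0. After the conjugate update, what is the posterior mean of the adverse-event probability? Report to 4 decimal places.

0.3138

The Beta prior is conjugate to a Binomial/Bernoulli likelihood; the update adds successes to α and failures to β.
Posterior: Beta(α+k, β+n−k) = Beta(10.50+9, 4.64+38) = Beta(19.50, 42.64).
Posterior mean = α/(α+β) = 19.50/62.14 = 0.3138.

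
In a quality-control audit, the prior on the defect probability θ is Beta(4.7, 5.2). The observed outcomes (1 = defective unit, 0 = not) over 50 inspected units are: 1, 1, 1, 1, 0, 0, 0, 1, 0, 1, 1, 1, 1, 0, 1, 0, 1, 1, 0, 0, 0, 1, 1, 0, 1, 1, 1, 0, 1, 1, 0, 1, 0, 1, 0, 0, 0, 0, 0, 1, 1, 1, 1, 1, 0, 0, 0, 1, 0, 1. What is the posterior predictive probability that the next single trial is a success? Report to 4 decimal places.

The Beta prior is conjugate to a Binomial/Bernoulli likelihood; the update adds successes to α and failures to β.
Posterior: Beta(α+k, β+n−k) = Beta(4.7+28, 5.2+22) = Beta(32.7, 27.2).
For a single future Bernoulli trial, P(success | data) = α/(α+β) = 0.5459.

0.5459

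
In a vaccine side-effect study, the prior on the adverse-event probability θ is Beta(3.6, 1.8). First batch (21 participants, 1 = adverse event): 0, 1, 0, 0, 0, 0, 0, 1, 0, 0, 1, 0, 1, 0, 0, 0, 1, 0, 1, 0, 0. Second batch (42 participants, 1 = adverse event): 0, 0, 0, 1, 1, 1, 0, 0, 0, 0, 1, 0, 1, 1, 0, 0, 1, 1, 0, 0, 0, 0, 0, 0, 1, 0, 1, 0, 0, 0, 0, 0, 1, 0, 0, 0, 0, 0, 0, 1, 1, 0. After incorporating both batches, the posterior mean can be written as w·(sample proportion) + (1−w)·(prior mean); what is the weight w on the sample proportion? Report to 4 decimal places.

The Beta prior is conjugate to a Binomial/Bernoulli likelihood; the update adds successes to α and failures to β.
Total number of participants: n = 21 + 42 = 63.
Posterior mean = (α₀+k)/(α₀+β₀+n) = [n/(α₀+β₀+n)]·(k/n) + [(α₀+β₀)/(α₀+β₀+n)]·α₀/(α₀+β₀), so only n and the prior enter the weight.
The weight on the data is w = n/(α₀+β₀+n) = 63/(3.6+1.8+63) = 63/68.4 = 0.9211.

0.9211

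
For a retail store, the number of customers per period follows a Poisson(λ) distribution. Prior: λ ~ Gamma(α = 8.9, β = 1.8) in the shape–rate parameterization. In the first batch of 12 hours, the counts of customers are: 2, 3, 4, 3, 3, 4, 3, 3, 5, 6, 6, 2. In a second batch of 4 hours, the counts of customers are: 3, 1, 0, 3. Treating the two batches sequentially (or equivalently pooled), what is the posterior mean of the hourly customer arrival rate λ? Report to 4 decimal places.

With a Gamma(shape α, rate β) prior, the Poisson likelihood is conjugate: the posterior is Gamma(α + ΣXᵢ, β + n).
Batch 1: sum of counts S = 44 over n = 12 hours.
After batch 1: Gamma(α+S, β+n) = Gamma(8.9+44, 1.8+12) = Gamma(52.9, 13.8).
Batch 2: sum of counts S = 7 over n = 4 hours.
After batch 2: Gamma(α+S, β+n) = Gamma(52.9+7, 13.8+4) = Gamma(59.9, 17.8).
Posterior mean = α/β = 59.9/17.8 = 3.3652.

3.3652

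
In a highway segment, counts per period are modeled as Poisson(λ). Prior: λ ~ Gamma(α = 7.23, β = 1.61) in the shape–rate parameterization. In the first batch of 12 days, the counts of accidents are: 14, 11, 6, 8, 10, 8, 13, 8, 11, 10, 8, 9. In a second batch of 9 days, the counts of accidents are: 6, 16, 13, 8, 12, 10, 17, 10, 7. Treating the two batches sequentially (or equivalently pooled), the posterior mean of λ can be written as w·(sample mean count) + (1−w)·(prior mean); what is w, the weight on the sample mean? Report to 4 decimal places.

0.9288

With a Gamma(shape α, rate β) prior, the Poisson likelihood is conjugate: the posterior is Gamma(α + ΣXᵢ, β + n).
Total number of days: n = 12 + 9 = 21.
Posterior mean = (α₀+S)/(β₀+n) = [n/(β₀+n)]·(S/n) + [β₀/(β₀+n)]·(α₀/β₀), so only n and β₀ enter the weight.
Weight on data w = n/(β₀+n) = 21/(1.61+21) = 21/22.61 = 0.9288.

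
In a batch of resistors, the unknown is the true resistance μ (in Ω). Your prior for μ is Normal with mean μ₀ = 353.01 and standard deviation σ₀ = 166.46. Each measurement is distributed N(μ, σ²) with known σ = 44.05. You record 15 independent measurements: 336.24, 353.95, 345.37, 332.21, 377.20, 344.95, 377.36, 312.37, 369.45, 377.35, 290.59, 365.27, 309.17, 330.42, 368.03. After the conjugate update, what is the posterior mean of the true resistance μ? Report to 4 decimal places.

346.0279

For Normal data with known variance σ², a Normal(μ₀, σ₀²) prior on μ is conjugate. Posterior precision = 1/σ₀² + n/σ²; posterior mean is the precision-weighted average of μ₀ and x̄.
Σxᵢ = 336.24 + 353.95 + 345.37 + 332.21 + 377.20 + 344.95 + 377.36 + 312.37 + 369.45 + 377.35 + 290.59 + 365.27 + 309.17 + 330.42 + 368.03 = 5189.93, so n·x̄ = 5189.93.
σ₀² = 166.46² = 27708.9316, σ² = 44.05² = 1940.4025; σ² + n·σ₀² = 1940.4025 + 15·27708.9316 = 417574.3765.
Posterior mean = (μ₀/σ₀² + n·x̄/σ²)/(1/σ₀² + n/σ²) = (σ²·μ₀ + σ₀²·n·x̄)/(σ² + n·σ₀²) = (1940.4025·353.01 + 27708.9316·5189.93)/417574.3765 = 144492396.865313/417574.3765 = 346.0279.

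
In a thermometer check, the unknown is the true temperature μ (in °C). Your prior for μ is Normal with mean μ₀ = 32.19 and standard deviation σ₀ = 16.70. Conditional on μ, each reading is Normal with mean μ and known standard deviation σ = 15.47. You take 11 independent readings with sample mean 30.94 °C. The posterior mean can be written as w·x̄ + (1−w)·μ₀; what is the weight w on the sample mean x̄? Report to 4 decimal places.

For Normal data with known variance σ², a Normal(μ₀, σ₀²) prior on μ is conjugate. Posterior precision = 1/σ₀² + n/σ²; posterior mean is the precision-weighted average of μ₀ and x̄.
σ₀² = 16.70² = 278.89, σ² = 15.47² = 239.3209. Prior precision 1/σ₀² = 1/278.89; data precision n/σ² = 11/239.3209.
w = (n/σ²)/(1/σ₀² + n/σ²) = n·σ₀²/(σ² + n·σ₀²) = 11·278.89/(239.3209 + 11·278.89) = 3067.79/3307.1109 = 0.9276.

0.9276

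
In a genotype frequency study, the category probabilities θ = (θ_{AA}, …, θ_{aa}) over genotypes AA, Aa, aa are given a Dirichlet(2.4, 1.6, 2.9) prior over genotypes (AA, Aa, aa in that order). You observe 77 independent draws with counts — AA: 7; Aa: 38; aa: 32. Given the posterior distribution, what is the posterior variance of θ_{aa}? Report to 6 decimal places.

0.002861

The Dirichlet prior is conjugate to the Multinomial likelihood: each posterior αⱼ = prior αⱼ + observed count nⱼ.
Posterior concentration: (9.4, 39.6, 34.9), total = 83.9.
Var[θ_j] = α_j(Σα−α_j)/((Σα)²(Σα+1)) = 34.9·49.0/(83.9²·84.9) = 0.002861.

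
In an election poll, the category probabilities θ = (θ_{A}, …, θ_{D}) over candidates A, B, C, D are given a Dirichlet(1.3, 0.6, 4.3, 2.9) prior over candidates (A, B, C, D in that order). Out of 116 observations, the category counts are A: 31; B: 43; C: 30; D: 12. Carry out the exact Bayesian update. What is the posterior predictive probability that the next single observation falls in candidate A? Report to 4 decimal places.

The Dirichlet prior is conjugate to the Multinomial likelihood: each posterior αⱼ = prior αⱼ + observed count nⱼ.
Posterior concentration: (32.3, 43.6, 34.3, 14.9), total = 125.1.
P(next = A | data) = α_{A}/Σα = 0.2582.

0.2582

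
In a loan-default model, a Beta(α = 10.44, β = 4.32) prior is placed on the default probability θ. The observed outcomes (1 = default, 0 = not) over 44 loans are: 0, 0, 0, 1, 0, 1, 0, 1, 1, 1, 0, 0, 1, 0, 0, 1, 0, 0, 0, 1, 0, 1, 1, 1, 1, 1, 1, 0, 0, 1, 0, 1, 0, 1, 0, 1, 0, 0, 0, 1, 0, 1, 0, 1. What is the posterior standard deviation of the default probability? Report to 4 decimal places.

0.0645

The Beta prior is conjugate to a Binomial/Bernoulli likelihood; the update adds successes to α and failures to β.
Posterior: Beta(α+k, β+n−k) = Beta(10.44+21, 4.32+23) = Beta(31.44, 27.32).
Var = αβ/((α+β)²(α+β+1)) = 31.44·27.32/(58.76²·59.76) = 0.00416283; SD = √0.00416283 = 0.0645.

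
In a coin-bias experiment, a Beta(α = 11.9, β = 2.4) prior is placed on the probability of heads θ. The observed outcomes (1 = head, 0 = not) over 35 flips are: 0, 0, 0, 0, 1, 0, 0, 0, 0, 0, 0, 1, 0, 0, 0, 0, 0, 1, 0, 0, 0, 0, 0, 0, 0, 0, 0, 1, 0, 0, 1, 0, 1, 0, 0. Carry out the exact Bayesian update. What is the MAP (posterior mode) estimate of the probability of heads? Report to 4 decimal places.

0.3573

The Beta prior is conjugate to a Binomial/Bernoulli likelihood; the update adds successes to α and failures to β.
Posterior: Beta(α+k, β+n−k) = Beta(11.9+6, 2.4+29) = Beta(17.9, 31.4).
Mode of Beta(a,b) for a,b>1 is (a−1)/(a+b−2) = 16.9/47.3 = 0.3573.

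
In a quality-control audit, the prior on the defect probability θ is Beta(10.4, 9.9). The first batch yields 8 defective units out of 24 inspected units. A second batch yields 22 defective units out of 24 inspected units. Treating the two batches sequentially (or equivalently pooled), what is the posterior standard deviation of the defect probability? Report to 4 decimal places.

The Beta prior is conjugate to a Binomial/Bernoulli likelihood; the update adds successes to α and failures to β.
After batch 1: Beta(10.4+8, 9.9+16) = Beta(18.4, 25.9).
After batch 2: Beta(18.4+22, 25.9+2) = Beta(40.4, 27.9).
Var = αβ/((α+β)²(α+β+1)) = 40.4·27.9/(68.3²·69.3) = 0.00348667; SD = √0.00348667 = 0.0590.

0.0590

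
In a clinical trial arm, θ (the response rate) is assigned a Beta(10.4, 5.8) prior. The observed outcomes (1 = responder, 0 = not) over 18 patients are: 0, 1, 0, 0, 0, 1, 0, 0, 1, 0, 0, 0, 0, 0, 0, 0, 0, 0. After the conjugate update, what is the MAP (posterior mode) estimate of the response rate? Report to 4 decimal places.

The Beta prior is conjugate to a Binomial/Bernoulli likelihood; the update adds successes to α and failures to β.
Posterior: Beta(α+k, β+n−k) = Beta(10.4+3, 5.8+15) = Beta(13.4, 20.8).
Mode of Beta(a,b) for a,b>1 is (a−1)/(a+b−2) = 12.4/32.2 = 0.3851.

0.3851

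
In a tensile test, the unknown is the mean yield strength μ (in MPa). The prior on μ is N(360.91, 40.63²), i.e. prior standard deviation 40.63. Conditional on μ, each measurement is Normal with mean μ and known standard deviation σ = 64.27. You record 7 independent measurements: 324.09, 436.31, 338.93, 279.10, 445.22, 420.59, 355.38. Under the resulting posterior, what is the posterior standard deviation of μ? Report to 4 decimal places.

For Normal data with known variance σ², a Normal(μ₀, σ₀²) prior on μ is conjugate. Posterior precision = 1/σ₀² + n/σ²; posterior mean is the precision-weighted average of μ₀ and x̄.
σ₀² = 40.63² = 1650.7969, σ² = 64.27² = 4130.6329; σ² + n·σ₀² = 4130.6329 + 7·1650.7969 = 15686.2112.
Posterior precision = 1/σ₀² + n/σ² = 1/1650.7969 + 7/4130.6329 = (σ² + n·σ₀²)/(σ₀²σ²) = 15686.2112/(1650.7969·4130.6329); posterior variance σₙ² = σ₀²σ²/(σ² + n·σ₀²) = 1650.7969·4130.6329/15686.2112 = 434.702549.
Posterior SD = √σₙ² = √(1650.7969·4130.6329/15686.2112) = 20.8495.

20.8495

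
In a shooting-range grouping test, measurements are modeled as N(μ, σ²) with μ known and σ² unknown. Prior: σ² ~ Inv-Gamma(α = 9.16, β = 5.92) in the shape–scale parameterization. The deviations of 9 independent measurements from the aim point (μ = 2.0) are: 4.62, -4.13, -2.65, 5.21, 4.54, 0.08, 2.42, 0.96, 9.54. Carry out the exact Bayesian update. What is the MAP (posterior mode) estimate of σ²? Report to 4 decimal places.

6.9173

With known mean μ and an Inverse-Gamma(α, β) prior on σ², the Normal likelihood is conjugate: posterior is Inv-Gamma(α + n/2, β + Σ(xᵢ−μ)²/2).
Σ(xᵢ−μ)² = (4.62)² + (-4.13)² + (-2.65)² + (5.21)² + (4.54)² + (0.08)² + (2.42)² + (0.96)² + (9.54)² = 190.9755.
Posterior: Inv-Gamma(9.16 + 9/2, 5.92 + 190.9755/2) = Inv-Gamma(13.66, 101.40775).
Mode = β/(α+1) = 101.40775/14.66 = 6.9173.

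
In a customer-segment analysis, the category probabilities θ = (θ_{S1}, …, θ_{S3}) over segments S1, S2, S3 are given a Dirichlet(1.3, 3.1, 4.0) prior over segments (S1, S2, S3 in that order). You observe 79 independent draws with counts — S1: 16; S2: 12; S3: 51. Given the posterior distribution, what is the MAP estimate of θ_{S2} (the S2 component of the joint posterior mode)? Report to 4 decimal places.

The Dirichlet prior is conjugate to the Multinomial likelihood: each posterior αⱼ = prior αⱼ + observed count nⱼ.
Posterior concentration: (17.3, 15.1, 55.0), total = 87.4.
Joint mode component: (α_{S2}−1)/(Σα−K) = 14.1/84.4 = 0.1671.

0.1671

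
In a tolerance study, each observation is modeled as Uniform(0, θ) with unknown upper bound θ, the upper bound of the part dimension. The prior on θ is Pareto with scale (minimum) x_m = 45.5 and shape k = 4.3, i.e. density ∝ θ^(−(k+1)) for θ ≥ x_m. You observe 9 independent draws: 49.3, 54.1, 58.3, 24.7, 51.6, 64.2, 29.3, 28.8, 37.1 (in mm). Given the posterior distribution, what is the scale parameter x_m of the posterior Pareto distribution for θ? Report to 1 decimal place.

A Pareto(scale x_m, shape k) prior on the upper bound θ of Uniform(0, θ) is conjugate: posterior is Pareto(max(x_m, max xᵢ), k + n).
Sample maximum = 64.2; prior scale x_m = 45.5 → posterior scale = max = 64.2.
Posterior shape = 4.3 + 9 = 13.3.
Posterior scale x_m = 64.2.

64.2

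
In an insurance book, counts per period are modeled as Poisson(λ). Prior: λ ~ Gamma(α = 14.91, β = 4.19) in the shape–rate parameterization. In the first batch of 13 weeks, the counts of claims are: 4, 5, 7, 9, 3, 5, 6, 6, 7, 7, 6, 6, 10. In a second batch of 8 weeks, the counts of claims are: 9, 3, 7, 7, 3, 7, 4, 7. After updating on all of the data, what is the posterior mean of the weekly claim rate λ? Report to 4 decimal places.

With a Gamma(shape α, rate β) prior, the Poisson likelihood is conjugate: the posterior is Gamma(α + ΣXᵢ, β + n).
Batch 1: sum of counts S = 81 over n = 13 weeks.
After batch 1: Gamma(α+S, β+n) = Gamma(14.91+81, 4.19+13) = Gamma(95.91, 17.19).
Batch 2: sum of counts S = 47 over n = 8 weeks.
After batch 2: Gamma(α+S, β+n) = Gamma(95.91+47, 17.19+8) = Gamma(142.91, 25.19).
Posterior mean = α/β = 142.91/25.19 = 5.6733.

5.6733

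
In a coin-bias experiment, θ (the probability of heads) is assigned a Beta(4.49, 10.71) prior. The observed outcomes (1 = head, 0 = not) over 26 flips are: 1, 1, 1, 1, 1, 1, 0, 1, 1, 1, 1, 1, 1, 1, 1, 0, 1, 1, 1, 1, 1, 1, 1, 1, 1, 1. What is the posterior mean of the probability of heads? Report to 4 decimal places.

0.6915

The Beta prior is conjugate to a Binomial/Bernoulli likelihood; the update adds successes to α and failures to β.
Posterior: Beta(α+k, β+n−k) = Beta(4.49+24, 10.71+2) = Beta(28.49, 12.71).
Posterior mean = α/(α+β) = 28.49/41.20 = 0.6915.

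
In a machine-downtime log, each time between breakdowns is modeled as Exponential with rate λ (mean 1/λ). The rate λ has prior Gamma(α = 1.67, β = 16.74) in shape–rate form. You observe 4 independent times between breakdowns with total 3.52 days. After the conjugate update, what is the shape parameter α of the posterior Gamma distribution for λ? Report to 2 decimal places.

5.67

With a Gamma(shape α, rate β) prior on the exponential rate λ, the posterior after n observations with total T = Σxᵢ is Gamma(α+n, β+T).
Posterior: Gamma(1.67+4, 16.74+3.52) = Gamma(5.67, 20.26).
Posterior α = 5.67.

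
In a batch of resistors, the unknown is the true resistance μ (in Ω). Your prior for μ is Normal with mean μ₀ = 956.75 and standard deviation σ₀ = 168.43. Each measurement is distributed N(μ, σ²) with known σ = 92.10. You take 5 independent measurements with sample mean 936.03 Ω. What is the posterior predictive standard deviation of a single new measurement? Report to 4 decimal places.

For Normal data with known variance σ², a Normal(μ₀, σ₀²) prior on μ is conjugate. Posterior precision = 1/σ₀² + n/σ²; posterior mean is the precision-weighted average of μ₀ and x̄.
σ₀² = 168.43² = 28368.6649, σ² = 92.10² = 8482.41; σ² + n·σ₀² = 8482.41 + 5·28368.6649 = 150325.7345.
Posterior precision = 1/σ₀² + n/σ² = 1/28368.6649 + 5/8482.41 = (σ² + n·σ₀²)/(σ₀²σ²) = 150325.7345/(28368.6649·8482.41); posterior variance σₙ² = σ₀²σ²/(σ² + n·σ₀²) = 28368.6649·8482.41/150325.7345 = 1600.754838.
Predictive variance for one new observation = σₙ² + σ² = 28368.6649·8482.41/150325.7345 + 8482.41 = σ²·(σ₀² + 150325.7345)/150325.7345 = 8482.41·178694.3994/150325.7345 = 10083.164838; SD = √(8482.41·178694.3994/150325.7345) = 100.4150.

100.4150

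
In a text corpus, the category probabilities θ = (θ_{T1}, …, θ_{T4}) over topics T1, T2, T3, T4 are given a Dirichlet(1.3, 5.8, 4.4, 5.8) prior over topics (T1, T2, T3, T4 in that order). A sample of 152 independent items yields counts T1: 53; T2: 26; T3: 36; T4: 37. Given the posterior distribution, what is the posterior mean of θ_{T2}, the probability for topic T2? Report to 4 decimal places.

0.1878

The Dirichlet prior is conjugate to the Multinomial likelihood: each posterior αⱼ = prior αⱼ + observed count nⱼ.
Posterior concentration: (54.3, 31.8, 40.4, 42.8), total = 169.3.
E[θ_{T2}|data] = α_{T2}/Σα = 31.8/169.3 = 0.1878.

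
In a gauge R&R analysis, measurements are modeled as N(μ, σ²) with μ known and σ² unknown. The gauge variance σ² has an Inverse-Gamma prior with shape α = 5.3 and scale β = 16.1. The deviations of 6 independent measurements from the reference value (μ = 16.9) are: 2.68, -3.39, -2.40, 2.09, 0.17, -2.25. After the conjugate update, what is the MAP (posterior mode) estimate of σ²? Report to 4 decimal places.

With known mean μ and an Inverse-Gamma(α, β) prior on σ², the Normal likelihood is conjugate: posterior is Inv-Gamma(α + n/2, β + Σ(xᵢ−μ)²/2).
Σ(xᵢ−μ)² = (2.68)² + (-3.39)² + (-2.40)² + (2.09)² + (0.17)² + (-2.25)² = 33.8940.
Posterior: Inv-Gamma(5.3 + 6/2, 16.1 + 33.8940/2) = Inv-Gamma(8.30, 33.04700).
Mode = β/(α+1) = 33.04700/9.30 = 3.5534.

3.5534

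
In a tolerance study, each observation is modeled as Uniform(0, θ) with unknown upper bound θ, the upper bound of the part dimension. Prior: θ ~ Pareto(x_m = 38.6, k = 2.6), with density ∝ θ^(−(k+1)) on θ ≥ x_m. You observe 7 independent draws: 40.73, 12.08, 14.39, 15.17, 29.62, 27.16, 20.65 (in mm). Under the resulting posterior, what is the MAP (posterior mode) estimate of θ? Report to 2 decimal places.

A Pareto(scale x_m, shape k) prior on the upper bound θ of Uniform(0, θ) is conjugate: posterior is Pareto(max(x_m, max xᵢ), k + n).
Sample maximum = 40.73; prior scale x_m = 38.6 → posterior scale = max = 40.73.
Posterior shape = 2.6 + 7 = 9.6.
The Pareto density is decreasing on [x_m, ∞), so the mode is x_m = 40.73.

40.73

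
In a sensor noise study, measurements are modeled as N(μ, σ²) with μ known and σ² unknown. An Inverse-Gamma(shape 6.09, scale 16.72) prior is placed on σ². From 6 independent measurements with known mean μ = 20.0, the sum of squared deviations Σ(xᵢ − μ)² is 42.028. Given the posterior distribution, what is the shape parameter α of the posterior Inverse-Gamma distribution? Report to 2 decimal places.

With known mean μ and an Inverse-Gamma(α, β) prior on σ², the Normal likelihood is conjugate: posterior is Inv-Gamma(α + n/2, β + Σ(xᵢ−μ)²/2).
Posterior: Inv-Gamma(6.09 + 6/2, 16.72 + 42.028/2) = Inv-Gamma(9.09, 37.7340).
Posterior α = 9.09.

9.09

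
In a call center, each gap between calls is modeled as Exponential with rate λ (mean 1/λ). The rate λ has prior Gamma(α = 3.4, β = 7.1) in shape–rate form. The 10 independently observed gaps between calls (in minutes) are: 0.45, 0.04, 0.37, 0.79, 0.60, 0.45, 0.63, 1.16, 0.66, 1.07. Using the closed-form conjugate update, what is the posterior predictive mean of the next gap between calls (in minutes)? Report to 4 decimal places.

1.0742

With a Gamma(shape α, rate β) prior on the exponential rate λ, the posterior after n observations with total T = Σxᵢ is Gamma(α+n, β+T).
Sum of observations T = 6.22 minutes; n = 10.
Posterior: Gamma(3.4+10, 7.1+6.22) = Gamma(13.4, 13.32).
The predictive distribution for the next observation is Lomax; its mean is β/(α−1) = 13.32/12.4 = 1.0742.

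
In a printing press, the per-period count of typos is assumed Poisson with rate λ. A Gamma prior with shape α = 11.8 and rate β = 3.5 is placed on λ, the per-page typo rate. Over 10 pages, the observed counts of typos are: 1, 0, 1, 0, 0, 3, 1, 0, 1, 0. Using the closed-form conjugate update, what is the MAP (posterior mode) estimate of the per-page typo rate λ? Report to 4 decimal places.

1.3185

With a Gamma(shape α, rate β) prior, the Poisson likelihood is conjugate: the posterior is Gamma(α + ΣXᵢ, β + n).
Sum of counts S = 7 over n = 10 pages.
Posterior: Gamma(α+S, β+n) = Gamma(11.8+7, 3.5+10) = Gamma(18.8, 13.5).
Mode of Gamma(α,β) for α≥1 is (α−1)/β = 17.8/13.5 = 1.3185.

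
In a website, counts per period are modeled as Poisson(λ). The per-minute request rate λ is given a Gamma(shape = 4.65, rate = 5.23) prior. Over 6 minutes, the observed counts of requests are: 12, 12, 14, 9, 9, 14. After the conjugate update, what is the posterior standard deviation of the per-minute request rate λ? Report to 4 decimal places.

0.7694

With a Gamma(shape α, rate β) prior, the Poisson likelihood is conjugate: the posterior is Gamma(α + ΣXᵢ, β + n).
Sum of counts S = 70 over n = 6 minutes.
Posterior: Gamma(α+S, β+n) = Gamma(4.65+70, 5.23+6) = Gamma(74.65, 11.23).
SD = √α/β = √74.65/11.23 = 0.7694.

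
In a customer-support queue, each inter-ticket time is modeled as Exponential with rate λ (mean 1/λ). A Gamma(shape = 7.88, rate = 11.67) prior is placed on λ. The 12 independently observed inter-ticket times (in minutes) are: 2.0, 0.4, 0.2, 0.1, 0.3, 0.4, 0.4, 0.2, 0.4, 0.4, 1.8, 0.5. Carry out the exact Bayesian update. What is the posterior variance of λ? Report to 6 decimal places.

With a Gamma(shape α, rate β) prior on the exponential rate λ, the posterior after n observations with total T = Σxᵢ is Gamma(α+n, β+T).
Sum of observations T = 7.1 minutes; n = 12.
Posterior: Gamma(7.88+12, 11.67+7.1) = Gamma(19.88, 18.77).
Var = α/β² = 0.056427.

0.056427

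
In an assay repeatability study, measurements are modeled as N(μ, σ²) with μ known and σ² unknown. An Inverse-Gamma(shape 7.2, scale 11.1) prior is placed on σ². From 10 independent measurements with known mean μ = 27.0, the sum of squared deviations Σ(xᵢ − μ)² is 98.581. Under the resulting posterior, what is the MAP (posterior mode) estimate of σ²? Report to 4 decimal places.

With known mean μ and an Inverse-Gamma(α, β) prior on σ², the Normal likelihood is conjugate: posterior is Inv-Gamma(α + n/2, β + Σ(xᵢ−μ)²/2).
Posterior: Inv-Gamma(7.2 + 10/2, 11.1 + 98.581/2) = Inv-Gamma(12.20, 60.3905).
Mode = β/(α+1) = 60.3905/13.20 = 4.5750.

4.5750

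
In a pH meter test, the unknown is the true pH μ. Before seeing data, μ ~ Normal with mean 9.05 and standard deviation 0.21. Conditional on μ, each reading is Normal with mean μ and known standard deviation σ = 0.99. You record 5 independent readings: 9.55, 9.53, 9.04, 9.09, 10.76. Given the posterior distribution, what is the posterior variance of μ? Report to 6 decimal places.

For Normal data with known variance σ², a Normal(μ₀, σ₀²) prior on μ is conjugate. Posterior precision = 1/σ₀² + n/σ²; posterior mean is the precision-weighted average of μ₀ and x̄.
σ₀² = 0.21² = 0.0441, σ² = 0.99² = 0.9801; σ² + n·σ₀² = 0.9801 + 5·0.0441 = 1.2006.
Posterior precision = 1/σ₀² + n/σ² = 1/0.0441 + 5/0.9801 = (σ² + n·σ₀²)/(σ₀²σ²) = 1.2006/(0.0441·0.9801); posterior variance σₙ² = σ₀²σ²/(σ² + n·σ₀²) = 0.0441·0.9801/1.2006 = 0.036001.

0.036001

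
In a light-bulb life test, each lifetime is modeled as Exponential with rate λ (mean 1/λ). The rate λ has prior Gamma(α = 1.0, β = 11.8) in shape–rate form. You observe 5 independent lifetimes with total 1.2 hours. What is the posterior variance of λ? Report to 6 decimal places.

0.035503

With a Gamma(shape α, rate β) prior on the exponential rate λ, the posterior after n observations with total T = Σxᵢ is Gamma(α+n, β+T).
Posterior: Gamma(1.0+5, 11.8+1.2) = Gamma(6.0, 13.0).
Var = α/β² = 0.035503.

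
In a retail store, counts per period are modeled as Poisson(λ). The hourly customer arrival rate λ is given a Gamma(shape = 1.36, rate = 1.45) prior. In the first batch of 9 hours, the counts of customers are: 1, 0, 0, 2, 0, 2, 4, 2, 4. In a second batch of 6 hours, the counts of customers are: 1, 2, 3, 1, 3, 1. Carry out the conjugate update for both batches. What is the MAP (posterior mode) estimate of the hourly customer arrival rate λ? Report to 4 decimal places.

With a Gamma(shape α, rate β) prior, the Poisson likelihood is conjugate: the posterior is Gamma(α + ΣXᵢ, β + n).
Batch 1: sum of counts S = 15 over n = 9 hours.
After batch 1: Gamma(α+S, β+n) = Gamma(1.36+15, 1.45+9) = Gamma(16.36, 10.45).
Batch 2: sum of counts S = 11 over n = 6 hours.
After batch 2: Gamma(α+S, β+n) = Gamma(16.36+11, 10.45+6) = Gamma(27.36, 16.45).
Mode of Gamma(α,β) for α≥1 is (α−1)/β = 26.36/16.45 = 1.6024.

1.6024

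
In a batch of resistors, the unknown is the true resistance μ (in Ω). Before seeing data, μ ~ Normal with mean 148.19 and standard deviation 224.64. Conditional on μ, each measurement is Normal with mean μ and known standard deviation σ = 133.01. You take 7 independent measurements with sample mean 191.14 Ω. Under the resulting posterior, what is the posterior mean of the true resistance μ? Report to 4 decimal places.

For Normal data with known variance σ², a Normal(μ₀, σ₀²) prior on μ is conjugate. Posterior precision = 1/σ₀² + n/σ²; posterior mean is the precision-weighted average of μ₀ and x̄.
n·x̄ = 7·191.14 = 1337.98.
σ₀² = 224.64² = 50463.1296, σ² = 133.01² = 17691.6601; σ² + n·σ₀² = 17691.6601 + 7·50463.1296 = 370933.5673.
Posterior mean = (μ₀/σ₀² + n·x̄/σ²)/(1/σ₀² + n/σ²) = (σ²·μ₀ + σ₀²·n·x̄)/(σ² + n·σ₀²) = (17691.6601·148.19 + 50463.1296·1337.98)/370933.5673 = 70140385.252427/370933.5673 = 189.0915.

189.0915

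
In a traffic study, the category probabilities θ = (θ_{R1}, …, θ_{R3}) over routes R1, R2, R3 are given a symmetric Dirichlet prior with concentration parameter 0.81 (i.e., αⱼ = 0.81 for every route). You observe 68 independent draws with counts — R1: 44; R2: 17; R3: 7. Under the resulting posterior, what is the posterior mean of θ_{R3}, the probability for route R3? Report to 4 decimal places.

0.1109

The Dirichlet prior is conjugate to the Multinomial likelihood: each posterior αⱼ = prior αⱼ + observed count nⱼ.
Posterior concentration: (44.81, 17.81, 7.81), total = 70.43.
E[θ_{R3}|data] = α_{R3}/Σα = 7.81/70.43 = 0.1109.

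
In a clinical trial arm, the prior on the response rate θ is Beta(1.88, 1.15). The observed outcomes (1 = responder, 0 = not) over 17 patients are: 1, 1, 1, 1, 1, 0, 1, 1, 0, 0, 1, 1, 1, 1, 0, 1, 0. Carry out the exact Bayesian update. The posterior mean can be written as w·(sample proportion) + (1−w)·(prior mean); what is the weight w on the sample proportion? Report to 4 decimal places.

The Beta prior is conjugate to a Binomial/Bernoulli likelihood; the update adds successes to α and failures to β.
Posterior mean = (α₀+k)/(α₀+β₀+n) = [n/(α₀+β₀+n)]·(k/n) + [(α₀+β₀)/(α₀+β₀+n)]·α₀/(α₀+β₀), so only n and the prior enter the weight.
The weight on the data is w = n/(α₀+β₀+n) = 17/(1.88+1.15+17) = 17/20.03 = 0.8487.

0.8487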